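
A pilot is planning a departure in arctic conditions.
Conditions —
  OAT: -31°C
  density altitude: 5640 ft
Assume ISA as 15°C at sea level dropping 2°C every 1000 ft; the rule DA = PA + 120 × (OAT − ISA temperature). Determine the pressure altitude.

DA = PA + 120 × (OAT − (15 − 2·PA/1000)) = PA + 120·OAT − 1800 + 0.24·PA = 1.24·PA + 120·OAT − 1800.
So 1.24·PA = 5640 − 120 × (-31) + 1800 = 11160.
PA = 11160 / 1.24 = 9000 ft.

9000 ft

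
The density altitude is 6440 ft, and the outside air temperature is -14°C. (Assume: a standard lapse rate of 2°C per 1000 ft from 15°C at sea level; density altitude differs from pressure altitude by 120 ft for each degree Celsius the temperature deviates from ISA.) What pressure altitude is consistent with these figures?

8000 ft

DA = PA + 120 × (OAT − (15 − 2·PA/1000)) = PA + 120·OAT − 1800 + 0.24·PA = 1.24·PA + 120·OAT − 1800.
So 1.24·PA = 6440 − 120 × (-14) + 1800 = 9920.
PA = 9920 / 1.24 = 8000 ft.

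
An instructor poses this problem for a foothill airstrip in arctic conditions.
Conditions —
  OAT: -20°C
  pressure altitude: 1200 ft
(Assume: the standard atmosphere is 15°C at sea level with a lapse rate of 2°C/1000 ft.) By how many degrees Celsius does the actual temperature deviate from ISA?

ISA temperature at 1200 ft = 15 − 2 × (1200/1000) = 12.6°C.
Deviation = OAT − ISA = -20 − 12.6 = -32.6°C.

ISA-32.6°C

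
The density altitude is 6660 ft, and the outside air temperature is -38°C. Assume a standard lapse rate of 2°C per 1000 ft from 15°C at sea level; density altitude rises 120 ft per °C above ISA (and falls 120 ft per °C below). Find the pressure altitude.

DA = PA + 120 × (OAT − (15 − 2·PA/1000)) = PA + 120·OAT − 1800 + 0.24·PA = 1.24·PA + 120·OAT − 1800.
So 1.24·PA = 6660 − 120 × (-38) + 1800 = 13020.
PA = 13020 / 1.24 = 10500 ft.

10500 ft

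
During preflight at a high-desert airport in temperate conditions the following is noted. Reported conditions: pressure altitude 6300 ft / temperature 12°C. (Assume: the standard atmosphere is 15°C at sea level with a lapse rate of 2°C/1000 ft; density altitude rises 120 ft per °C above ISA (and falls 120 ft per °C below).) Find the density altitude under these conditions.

7452 ft

ISA temperature at 6300 ft = 15 − 2 × (6300/1000) = 2.4°C.
ISA deviation = 12 − 2.4 = +9.6°C.
Density altitude = 6300 + 120 × (9.6) = 6300 + (+1152) = 7452 ft.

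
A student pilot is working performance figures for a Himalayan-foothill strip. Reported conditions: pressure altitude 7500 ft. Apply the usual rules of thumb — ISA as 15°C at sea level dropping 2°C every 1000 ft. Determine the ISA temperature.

0°C

ISA temperature = 15 − 2 × (7500/1000) = 15 − 15 = 0°C.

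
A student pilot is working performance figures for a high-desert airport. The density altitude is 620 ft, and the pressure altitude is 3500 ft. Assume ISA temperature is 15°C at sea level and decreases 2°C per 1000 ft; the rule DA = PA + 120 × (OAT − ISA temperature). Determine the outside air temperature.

Density altitude − pressure altitude = 620 − 3500 = -2880 ft.
At 120 ft/°C that is an ISA deviation of -2880/120 = -24°C.
ISA temperature at 3500 ft = 15 − 2 × (3500/1000) = 8°C.
OAT = ISA + deviation = 8 + (-24) = -16°C.

-16°C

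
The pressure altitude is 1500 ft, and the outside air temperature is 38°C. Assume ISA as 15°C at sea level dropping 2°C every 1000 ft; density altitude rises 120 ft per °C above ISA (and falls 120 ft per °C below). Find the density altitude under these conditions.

ISA temperature at 1500 ft = 15 − 2 × (1500/1000) = 12°C.
ISA deviation = 38 − 12 = +26°C.
Density altitude = 1500 + 120 × (26) = 1500 + (+3120) = 4620 ft.

4620 ft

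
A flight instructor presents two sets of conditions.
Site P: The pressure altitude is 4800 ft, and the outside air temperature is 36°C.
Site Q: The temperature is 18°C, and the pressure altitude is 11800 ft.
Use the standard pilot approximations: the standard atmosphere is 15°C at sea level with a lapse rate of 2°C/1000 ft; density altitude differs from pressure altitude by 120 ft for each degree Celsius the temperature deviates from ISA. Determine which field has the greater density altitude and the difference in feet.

Site Q by 6520 ft

Site P: ISA temp = 5.4°C, deviation +30.6°C, DA = 4800 + 120 × 30.6 = 8472 ft.
Site Q: ISA temp = -8.6°C, deviation +26.6°C, DA = 11800 + 120 × 26.6 = 14992 ft.
Site Q is higher by 14992 − 8472 = 6520 ft.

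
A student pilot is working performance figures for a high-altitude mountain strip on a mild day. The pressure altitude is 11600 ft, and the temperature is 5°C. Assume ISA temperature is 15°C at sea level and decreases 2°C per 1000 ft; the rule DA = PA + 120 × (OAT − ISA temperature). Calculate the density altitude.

ISA temperature at 11600 ft = 15 − 2 × (11600/1000) = -8.2°C.
ISA deviation = 5 − (-8.2) = +13.2°C.
Density altitude = 11600 + 120 × (13.2) = 11600 + (+1584) = 13184 ft.

13184 ft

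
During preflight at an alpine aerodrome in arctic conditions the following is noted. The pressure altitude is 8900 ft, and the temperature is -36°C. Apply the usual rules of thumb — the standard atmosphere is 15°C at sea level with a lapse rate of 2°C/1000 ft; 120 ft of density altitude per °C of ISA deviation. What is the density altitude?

ISA temperature at 8900 ft = 15 − 2 × (8900/1000) = -2.8°C.
ISA deviation = -36 − (-2.8) = -33.2°C.
Density altitude = 8900 + 120 × (-33.2) = 8900 + (-3984) = 4916 ft.

4916 ft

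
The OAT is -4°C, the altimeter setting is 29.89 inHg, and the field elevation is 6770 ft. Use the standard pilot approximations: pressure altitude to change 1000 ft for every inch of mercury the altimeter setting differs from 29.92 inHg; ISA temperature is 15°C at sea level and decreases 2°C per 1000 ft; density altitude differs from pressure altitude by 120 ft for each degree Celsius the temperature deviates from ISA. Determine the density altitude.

6152 ft

Pressure altitude = 6770 + (29.92 − 29.89) × 1000 = 6770 + (+30) = 6800 ft.
ISA temperature at 6800 ft = 15 − 2 × (6800/1000) = 1.4°C.
ISA deviation = -4 − 1.4 = -5.4°C.
Density altitude = 6800 + 120 × (-5.4) = 6152 ft.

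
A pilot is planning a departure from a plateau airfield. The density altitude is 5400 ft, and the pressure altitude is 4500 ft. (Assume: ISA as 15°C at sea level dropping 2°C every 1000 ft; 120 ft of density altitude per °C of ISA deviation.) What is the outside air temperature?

13.5°C

Density altitude − pressure altitude = 5400 − 4500 = +900 ft.
At 120 ft/°C that is an ISA deviation of 900/120 = +7.5°C.
ISA temperature at 4500 ft = 15 − 2 × (4500/1000) = 6°C.
OAT = ISA + deviation = 6 + (+7.5) = 13.5°C.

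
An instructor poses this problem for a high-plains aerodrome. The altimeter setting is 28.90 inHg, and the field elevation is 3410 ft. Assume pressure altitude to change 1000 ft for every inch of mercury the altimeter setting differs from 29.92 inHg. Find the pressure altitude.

Pressure correction = (29.92 − 28.90) × 1000 = +1020 ft.
Pressure altitude = 3410 + (+1020) = 4430 ft.

4430 ft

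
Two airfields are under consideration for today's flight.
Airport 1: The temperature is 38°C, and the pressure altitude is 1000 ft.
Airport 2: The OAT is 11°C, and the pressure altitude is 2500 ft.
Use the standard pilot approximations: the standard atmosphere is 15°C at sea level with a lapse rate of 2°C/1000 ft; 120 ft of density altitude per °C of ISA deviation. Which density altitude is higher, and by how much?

Airport 1 by 1380 ft

Airport 1: ISA temp = 13°C, deviation +25°C, DA = 1000 + 120 × 25 = 4000 ft.
Airport 2: ISA temp = 10°C, deviation +1°C, DA = 2500 + 120 × 1 = 2620 ft.
Airport 1 is higher by 4000 − 2620 = 1380 ft.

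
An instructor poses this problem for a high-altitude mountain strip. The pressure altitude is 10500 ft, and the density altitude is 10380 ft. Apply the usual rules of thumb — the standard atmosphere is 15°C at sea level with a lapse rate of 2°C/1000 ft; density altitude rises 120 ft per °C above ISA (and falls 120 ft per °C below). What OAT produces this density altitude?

Density altitude − pressure altitude = 10380 − 10500 = -120 ft.
At 120 ft/°C that is an ISA deviation of -120/120 = -1°C.
ISA temperature at 10500 ft = 15 − 2 × (10500/1000) = -6°C.
OAT = ISA + deviation = -6 + (-1) = -7°C.

-7°C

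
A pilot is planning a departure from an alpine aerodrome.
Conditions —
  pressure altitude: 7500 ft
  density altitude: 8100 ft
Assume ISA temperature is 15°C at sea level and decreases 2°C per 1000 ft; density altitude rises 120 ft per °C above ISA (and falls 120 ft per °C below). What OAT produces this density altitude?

5°C

Density altitude − pressure altitude = 8100 − 7500 = +600 ft.
At 120 ft/°C that is an ISA deviation of 600/120 = +5°C.
ISA temperature at 7500 ft = 15 − 2 × (7500/1000) = 0°C.
OAT = ISA + deviation = 0 + (+5) = 5°C.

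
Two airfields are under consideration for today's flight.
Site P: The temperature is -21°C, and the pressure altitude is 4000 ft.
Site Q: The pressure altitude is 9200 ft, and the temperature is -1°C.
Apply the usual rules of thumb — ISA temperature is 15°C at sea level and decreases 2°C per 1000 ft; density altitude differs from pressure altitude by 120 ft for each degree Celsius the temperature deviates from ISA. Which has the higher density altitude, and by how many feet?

Site P: ISA temp = 7°C, deviation -28°C, DA = 4000 + 120 × (-28) = 640 ft.
Site Q: ISA temp = -3.4°C, deviation +2.4°C, DA = 9200 + 120 × 2.4 = 9488 ft.
Site Q is higher by 9488 − 640 = 8848 ft.

Site Q by 8848 ft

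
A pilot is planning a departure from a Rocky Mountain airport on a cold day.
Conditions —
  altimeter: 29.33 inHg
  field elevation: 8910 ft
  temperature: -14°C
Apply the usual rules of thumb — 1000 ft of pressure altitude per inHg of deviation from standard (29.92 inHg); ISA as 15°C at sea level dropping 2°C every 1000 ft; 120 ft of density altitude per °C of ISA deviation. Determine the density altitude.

8300 ft

Pressure altitude = 8910 + (29.92 − 29.33) × 1000 = 8910 + (+590) = 9500 ft.
ISA temperature at 9500 ft = 15 − 2 × (9500/1000) = -4°C.
ISA deviation = -14 − (-4) = -10°C.
Density altitude = 9500 + 120 × (-10) = 8300 ft.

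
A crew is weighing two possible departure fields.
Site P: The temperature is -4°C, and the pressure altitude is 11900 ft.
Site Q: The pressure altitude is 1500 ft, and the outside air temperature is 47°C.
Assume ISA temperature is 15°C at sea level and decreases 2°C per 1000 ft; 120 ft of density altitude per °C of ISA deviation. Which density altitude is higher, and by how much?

Site P by 6776 ft

Site P: ISA temp = -8.8°C, deviation +4.8°C, DA = 11900 + 120 × 4.8 = 12476 ft.
Site Q: ISA temp = 12°C, deviation +35°C, DA = 1500 + 120 × 35 = 5700 ft.
Site P is higher by 12476 − 5700 = 6776 ft.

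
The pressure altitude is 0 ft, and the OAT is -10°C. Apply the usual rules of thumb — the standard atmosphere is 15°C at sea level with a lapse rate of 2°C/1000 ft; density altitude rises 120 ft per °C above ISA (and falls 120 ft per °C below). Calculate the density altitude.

-3000 ft

ISA temperature at 0 ft = 15 − 2 × (0/1000) = 15°C.
ISA deviation = -10 − 15 = -25°C.
Density altitude = 0 + 120 × (-25) = 0 + (-3000) = -3000 ft.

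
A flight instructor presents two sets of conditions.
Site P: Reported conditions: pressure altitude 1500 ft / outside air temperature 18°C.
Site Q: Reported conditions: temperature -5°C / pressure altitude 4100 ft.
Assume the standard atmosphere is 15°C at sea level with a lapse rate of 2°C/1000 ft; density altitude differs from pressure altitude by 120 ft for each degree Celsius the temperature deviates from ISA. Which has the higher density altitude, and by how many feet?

Site Q by 464 ft

Site P: ISA temp = 12°C, deviation +6°C, DA = 1500 + 120 × 6 = 2220 ft.
Site Q: ISA temp = 6.8°C, deviation -11.8°C, DA = 4100 + 120 × (-11.8) = 2684 ft.
Site Q is higher by 2684 − 2220 = 464 ft.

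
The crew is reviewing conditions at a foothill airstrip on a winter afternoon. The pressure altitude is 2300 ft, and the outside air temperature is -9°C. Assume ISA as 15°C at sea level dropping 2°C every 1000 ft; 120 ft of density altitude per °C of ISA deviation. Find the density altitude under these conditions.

ISA temperature at 2300 ft = 15 − 2 × (2300/1000) = 10.4°C.
ISA deviation = -9 − 10.4 = -19.4°C.
Density altitude = 2300 + 120 × (-19.4) = 2300 + (-2328) = -28 ft.

-28 ft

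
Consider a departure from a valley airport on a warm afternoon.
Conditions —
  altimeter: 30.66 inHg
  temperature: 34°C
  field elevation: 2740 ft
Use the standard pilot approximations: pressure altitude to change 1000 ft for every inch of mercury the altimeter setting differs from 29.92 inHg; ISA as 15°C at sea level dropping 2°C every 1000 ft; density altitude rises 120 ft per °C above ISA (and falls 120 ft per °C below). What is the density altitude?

Pressure altitude = 2740 + (29.92 − 30.66) × 1000 = 2740 + (-740) = 2000 ft.
ISA temperature at 2000 ft = 15 − 2 × (2000/1000) = 11°C.
ISA deviation = 34 − 11 = +23°C.
Density altitude = 2000 + 120 × (23) = 4760 ft.

4760 ft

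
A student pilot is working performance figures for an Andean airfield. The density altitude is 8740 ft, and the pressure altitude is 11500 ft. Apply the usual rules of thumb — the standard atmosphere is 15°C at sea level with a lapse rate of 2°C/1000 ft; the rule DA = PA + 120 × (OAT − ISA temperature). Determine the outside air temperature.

Density altitude − pressure altitude = 8740 − 11500 = -2760 ft.
At 120 ft/°C that is an ISA deviation of -2760/120 = -23°C.
ISA temperature at 11500 ft = 15 − 2 × (11500/1000) = -8°C.
OAT = ISA + deviation = -8 + (-23) = -31°C.

-31°C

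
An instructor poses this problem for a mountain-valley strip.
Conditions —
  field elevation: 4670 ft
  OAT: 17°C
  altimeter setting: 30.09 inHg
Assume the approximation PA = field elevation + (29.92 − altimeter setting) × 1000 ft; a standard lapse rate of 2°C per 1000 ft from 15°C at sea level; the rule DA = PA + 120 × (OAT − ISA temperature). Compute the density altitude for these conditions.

5820 ft

Pressure altitude = 4670 + (29.92 − 30.09) × 1000 = 4670 + (-170) = 4500 ft.
ISA temperature at 4500 ft = 15 − 2 × (4500/1000) = 6°C.
ISA deviation = 17 − 6 = +11°C.
Density altitude = 4500 + 120 × (11) = 5820 ft.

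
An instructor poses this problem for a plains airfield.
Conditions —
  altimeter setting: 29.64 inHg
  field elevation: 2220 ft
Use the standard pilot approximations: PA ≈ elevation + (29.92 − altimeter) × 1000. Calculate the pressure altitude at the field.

Pressure correction = (29.92 − 29.64) × 1000 = +280 ft.
Pressure altitude = 2220 + (+280) = 2500 ft.

2500 ft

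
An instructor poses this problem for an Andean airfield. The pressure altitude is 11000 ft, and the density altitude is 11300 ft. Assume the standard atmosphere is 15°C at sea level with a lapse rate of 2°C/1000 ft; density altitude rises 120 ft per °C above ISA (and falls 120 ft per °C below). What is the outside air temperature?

-4.5°C

Density altitude − pressure altitude = 11300 − 11000 = +300 ft.
At 120 ft/°C that is an ISA deviation of 300/120 = +2.5°C.
ISA temperature at 11000 ft = 15 − 2 × (11000/1000) = -7°C.
OAT = ISA + deviation = -7 + (+2.5) = -4.5°C.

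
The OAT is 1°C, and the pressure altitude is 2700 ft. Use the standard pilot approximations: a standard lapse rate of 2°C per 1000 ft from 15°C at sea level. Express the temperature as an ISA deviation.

ISA temperature at 2700 ft = 15 − 2 × (2700/1000) = 9.6°C.
Deviation = OAT − ISA = 1 − 9.6 = -8.6°C.

ISA-8.6°C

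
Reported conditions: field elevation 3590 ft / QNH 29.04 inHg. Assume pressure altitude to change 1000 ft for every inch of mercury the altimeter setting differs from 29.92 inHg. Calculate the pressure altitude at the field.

Pressure correction = (29.92 − 29.04) × 1000 = +880 ft.
Pressure altitude = 3590 + (+880) = 4470 ft.

4470 ft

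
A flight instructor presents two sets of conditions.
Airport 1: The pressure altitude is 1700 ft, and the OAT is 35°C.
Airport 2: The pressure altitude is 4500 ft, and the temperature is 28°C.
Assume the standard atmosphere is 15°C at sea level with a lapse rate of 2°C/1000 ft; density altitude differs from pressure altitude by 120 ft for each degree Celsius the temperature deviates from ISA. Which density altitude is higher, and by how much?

Airport 1: ISA temp = 11.6°C, deviation +23.4°C, DA = 1700 + 120 × 23.4 = 4508 ft.
Airport 2: ISA temp = 6°C, deviation +22°C, DA = 4500 + 120 × 22 = 7140 ft.
Airport 2 is higher by 7140 − 4508 = 2632 ft.

Airport 2 by 2632 ft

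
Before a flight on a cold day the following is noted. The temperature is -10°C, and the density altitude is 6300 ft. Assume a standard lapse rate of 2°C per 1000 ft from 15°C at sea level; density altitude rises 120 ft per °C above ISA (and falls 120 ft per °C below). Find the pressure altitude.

7500 ft

DA = PA + 120 × (OAT − (15 − 2·PA/1000)) = PA + 120·OAT − 1800 + 0.24·PA = 1.24·PA + 120·OAT − 1800.
So 1.24·PA = 6300 − 120 × (-10) + 1800 = 9300.
PA = 9300 / 1.24 = 7500 ft.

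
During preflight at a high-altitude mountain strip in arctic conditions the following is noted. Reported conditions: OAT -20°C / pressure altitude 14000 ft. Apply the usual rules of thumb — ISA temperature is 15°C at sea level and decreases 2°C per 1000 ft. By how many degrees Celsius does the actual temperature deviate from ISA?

ISA-7°C

ISA temperature at 14000 ft = 15 − 2 × (14000/1000) = -13°C.
Deviation = OAT − ISA = -20 − (-13) = -7°C.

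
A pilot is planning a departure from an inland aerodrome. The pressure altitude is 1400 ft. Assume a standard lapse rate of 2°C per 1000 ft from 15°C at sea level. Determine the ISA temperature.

12.2°C

ISA temperature = 15 − 2 × (1400/1000) = 15 − 2.8 = 12.2°C.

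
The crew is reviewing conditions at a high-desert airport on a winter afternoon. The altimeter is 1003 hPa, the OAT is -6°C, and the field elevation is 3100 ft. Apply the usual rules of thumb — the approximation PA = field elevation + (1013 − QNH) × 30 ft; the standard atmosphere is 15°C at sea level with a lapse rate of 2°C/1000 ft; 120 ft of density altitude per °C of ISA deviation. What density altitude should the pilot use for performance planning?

Pressure altitude = 3100 + (1013 − 1003) × 30 = 3100 + (+300) = 3400 ft.
ISA temperature at 3400 ft = 15 − 2 × (3400/1000) = 8.2°C.
ISA deviation = -6 − 8.2 = -14.2°C.
Density altitude = 3400 + 120 × (-14.2) = 1696 ft.

1696 ft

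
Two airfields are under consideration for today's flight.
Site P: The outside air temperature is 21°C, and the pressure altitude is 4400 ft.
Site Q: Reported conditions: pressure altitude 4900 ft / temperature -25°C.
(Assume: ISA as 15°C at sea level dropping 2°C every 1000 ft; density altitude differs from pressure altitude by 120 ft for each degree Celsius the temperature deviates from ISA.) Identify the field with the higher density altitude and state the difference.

Site P by 4900 ft

Site P: ISA temp = 6.2°C, deviation +14.8°C, DA = 4400 + 120 × 14.8 = 6176 ft.
Site Q: ISA temp = 5.2°C, deviation -30.2°C, DA = 4900 + 120 × (-30.2) = 1276 ft.
Site P is higher by 6176 − 1276 = 4900 ft.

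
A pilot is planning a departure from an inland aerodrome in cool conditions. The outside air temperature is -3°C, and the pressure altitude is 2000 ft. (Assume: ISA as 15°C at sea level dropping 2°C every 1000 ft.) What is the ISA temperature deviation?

ISA-14°C

ISA temperature at 2000 ft = 15 − 2 × (2000/1000) = 11°C.
Deviation = OAT − ISA = -3 − 11 = -14°C.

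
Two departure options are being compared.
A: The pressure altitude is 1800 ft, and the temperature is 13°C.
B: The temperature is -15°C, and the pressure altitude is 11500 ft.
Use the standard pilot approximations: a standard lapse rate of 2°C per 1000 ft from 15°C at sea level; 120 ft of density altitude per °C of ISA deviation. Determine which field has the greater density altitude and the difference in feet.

B by 8668 ft

A: ISA temp = 11.4°C, deviation +1.6°C, DA = 1800 + 120 × 1.6 = 1992 ft.
B: ISA temp = -8°C, deviation -7°C, DA = 11500 + 120 × (-7) = 10660 ft.
B is higher by 10660 − 1992 = 8668 ft.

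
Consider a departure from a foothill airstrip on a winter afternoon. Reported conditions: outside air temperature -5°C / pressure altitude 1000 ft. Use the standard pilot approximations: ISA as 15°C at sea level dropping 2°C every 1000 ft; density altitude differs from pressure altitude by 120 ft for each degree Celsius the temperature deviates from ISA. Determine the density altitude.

ISA temperature at 1000 ft = 15 − 2 × (1000/1000) = 13°C.
ISA deviation = -5 − 13 = -18°C.
Density altitude = 1000 + 120 × (-18) = 1000 + (-2160) = -1160 ft.

-1160 ft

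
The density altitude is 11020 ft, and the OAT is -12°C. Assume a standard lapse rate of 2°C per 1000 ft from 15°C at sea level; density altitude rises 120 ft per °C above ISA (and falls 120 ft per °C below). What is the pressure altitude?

DA = PA + 120 × (OAT − (15 − 2·PA/1000)) = PA + 120·OAT − 1800 + 0.24·PA = 1.24·PA + 120·OAT − 1800.
So 1.24·PA = 11020 − 120 × (-12) + 1800 = 14260.
PA = 14260 / 1.24 = 11500 ft.

11500 ft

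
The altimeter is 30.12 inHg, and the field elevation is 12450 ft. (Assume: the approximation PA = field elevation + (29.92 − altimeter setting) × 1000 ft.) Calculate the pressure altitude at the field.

Pressure correction = (29.92 − 30.12) × 1000 = -200 ft.
Pressure altitude = 12450 + (-200) = 12250 ft.

12250 ft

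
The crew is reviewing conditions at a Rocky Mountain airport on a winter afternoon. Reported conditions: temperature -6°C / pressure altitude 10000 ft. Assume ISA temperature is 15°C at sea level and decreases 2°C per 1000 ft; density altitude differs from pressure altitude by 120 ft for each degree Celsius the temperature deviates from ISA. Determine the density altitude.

ISA temperature at 10000 ft = 15 − 2 × (10000/1000) = -5°C.
ISA deviation = -6 − (-5) = -1°C.
Density altitude = 10000 + 120 × (-1) = 10000 + (-120) = 9880 ft.

9880 ft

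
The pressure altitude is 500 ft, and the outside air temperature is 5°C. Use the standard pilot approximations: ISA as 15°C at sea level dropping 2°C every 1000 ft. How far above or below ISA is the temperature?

ISA temperature at 500 ft = 15 − 2 × (500/1000) = 14°C.
Deviation = OAT − ISA = 5 − 14 = -9°C.

ISA-9°C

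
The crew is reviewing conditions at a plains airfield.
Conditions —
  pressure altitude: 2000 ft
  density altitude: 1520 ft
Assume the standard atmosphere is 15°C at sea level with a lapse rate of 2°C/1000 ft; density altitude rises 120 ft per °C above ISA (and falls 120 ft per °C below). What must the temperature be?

Density altitude − pressure altitude = 1520 − 2000 = -480 ft.
At 120 ft/°C that is an ISA deviation of -480/120 = -4°C.
ISA temperature at 2000 ft = 15 − 2 × (2000/1000) = 11°C.
OAT = ISA + deviation = 11 + (-4) = 7°C.

7°C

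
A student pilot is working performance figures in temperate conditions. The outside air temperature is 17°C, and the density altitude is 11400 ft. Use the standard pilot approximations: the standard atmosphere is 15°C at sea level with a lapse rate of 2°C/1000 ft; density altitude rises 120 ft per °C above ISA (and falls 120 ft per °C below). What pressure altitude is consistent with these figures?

9000 ft

DA = PA + 120 × (OAT − (15 − 2·PA/1000)) = PA + 120·OAT − 1800 + 0.24·PA = 1.24·PA + 120·OAT − 1800.
So 1.24·PA = 11400 − 120 × 17 + 1800 = 11160.
PA = 11160 / 1.24 = 9000 ft.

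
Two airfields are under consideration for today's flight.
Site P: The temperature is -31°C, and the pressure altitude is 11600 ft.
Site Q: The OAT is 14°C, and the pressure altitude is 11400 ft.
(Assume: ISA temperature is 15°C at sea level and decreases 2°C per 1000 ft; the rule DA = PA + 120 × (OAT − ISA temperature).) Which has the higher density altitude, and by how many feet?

Site P: ISA temp = -8.2°C, deviation -22.8°C, DA = 11600 + 120 × (-22.8) = 8864 ft.
Site Q: ISA temp = -7.8°C, deviation +21.8°C, DA = 11400 + 120 × 21.8 = 14016 ft.
Site Q is higher by 14016 − 8864 = 5152 ft.

Site Q by 5152 ft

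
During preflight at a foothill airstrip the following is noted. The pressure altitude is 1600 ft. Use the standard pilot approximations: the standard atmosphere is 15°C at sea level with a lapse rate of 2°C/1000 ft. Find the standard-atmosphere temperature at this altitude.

11.8°C

ISA temperature = 15 − 2 × (1600/1000) = 15 − 3.2 = 11.8°C.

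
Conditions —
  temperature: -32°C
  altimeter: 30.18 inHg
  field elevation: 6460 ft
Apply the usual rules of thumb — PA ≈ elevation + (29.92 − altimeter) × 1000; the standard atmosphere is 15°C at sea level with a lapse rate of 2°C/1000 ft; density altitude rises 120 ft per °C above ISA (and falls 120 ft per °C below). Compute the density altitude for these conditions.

Pressure altitude = 6460 + (29.92 − 30.18) × 1000 = 6460 + (-260) = 6200 ft.
ISA temperature at 6200 ft = 15 − 2 × (6200/1000) = 2.6°C.
ISA deviation = -32 − 2.6 = -34.6°C.
Density altitude = 6200 + 120 × (-34.6) = 2048 ft.

2048 ft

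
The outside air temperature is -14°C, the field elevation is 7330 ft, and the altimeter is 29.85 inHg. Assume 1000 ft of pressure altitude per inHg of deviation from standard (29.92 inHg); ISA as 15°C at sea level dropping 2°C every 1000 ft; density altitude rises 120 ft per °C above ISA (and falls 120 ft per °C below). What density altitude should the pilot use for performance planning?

Pressure altitude = 7330 + (29.92 − 29.85) × 1000 = 7330 + (+70) = 7400 ft.
ISA temperature at 7400 ft = 15 − 2 × (7400/1000) = 0.2°C.
ISA deviation = -14 − 0.2 = -14.2°C.
Density altitude = 7400 + 120 × (-14.2) = 5696 ft.

5696 ft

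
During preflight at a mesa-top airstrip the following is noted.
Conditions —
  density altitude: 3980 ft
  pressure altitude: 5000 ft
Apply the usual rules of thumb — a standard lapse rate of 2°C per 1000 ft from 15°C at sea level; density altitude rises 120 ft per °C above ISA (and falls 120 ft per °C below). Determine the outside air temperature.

-3.5°C

Density altitude − pressure altitude = 3980 − 5000 = -1020 ft.
At 120 ft/°C that is an ISA deviation of -1020/120 = -8.5°C.
ISA temperature at 5000 ft = 15 − 2 × (5000/1000) = 5°C.
OAT = ISA + deviation = 5 + (-8.5) = -3.5°C.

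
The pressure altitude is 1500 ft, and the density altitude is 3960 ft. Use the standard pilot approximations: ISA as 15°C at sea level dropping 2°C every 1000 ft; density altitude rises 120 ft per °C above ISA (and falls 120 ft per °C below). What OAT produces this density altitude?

32.5°C

Density altitude − pressure altitude = 3960 − 1500 = +2460 ft.
At 120 ft/°C that is an ISA deviation of 2460/120 = +20.5°C.
ISA temperature at 1500 ft = 15 − 2 × (1500/1000) = 12°C.
OAT = ISA + deviation = 12 + (+20.5) = 32.5°C.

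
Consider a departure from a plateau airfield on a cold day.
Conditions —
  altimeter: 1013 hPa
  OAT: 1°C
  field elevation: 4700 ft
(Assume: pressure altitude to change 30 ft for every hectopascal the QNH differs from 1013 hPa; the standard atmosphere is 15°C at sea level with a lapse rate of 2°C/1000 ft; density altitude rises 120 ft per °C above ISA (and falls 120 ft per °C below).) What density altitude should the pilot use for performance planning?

4148 ft

Pressure altitude = 4700 + (1013 − 1013) × 30 = 4700 + (0) = 4700 ft.
ISA temperature at 4700 ft = 15 − 2 × (4700/1000) = 5.6°C.
ISA deviation = 1 − 5.6 = -4.6°C.
Density altitude = 4700 + 120 × (-4.6) = 4148 ft.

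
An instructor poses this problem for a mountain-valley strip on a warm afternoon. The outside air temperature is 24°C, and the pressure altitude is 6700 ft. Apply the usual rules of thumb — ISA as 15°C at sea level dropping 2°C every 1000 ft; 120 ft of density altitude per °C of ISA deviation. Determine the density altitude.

ISA temperature at 6700 ft = 15 − 2 × (6700/1000) = 1.6°C.
ISA deviation = 24 − 1.6 = +22.4°C.
Density altitude = 6700 + 120 × (22.4) = 6700 + (+2688) = 9388 ft.

9388 ft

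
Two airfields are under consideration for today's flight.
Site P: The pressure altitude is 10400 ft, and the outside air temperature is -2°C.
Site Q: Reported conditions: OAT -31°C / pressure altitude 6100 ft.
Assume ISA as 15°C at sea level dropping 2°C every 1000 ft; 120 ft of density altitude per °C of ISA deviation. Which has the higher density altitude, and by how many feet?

Site P by 8812 ft

Site P: ISA temp = -5.8°C, deviation +3.8°C, DA = 10400 + 120 × 3.8 = 10856 ft.
Site Q: ISA temp = 2.8°C, deviation -33.8°C, DA = 6100 + 120 × (-33.8) = 2044 ft.
Site P is higher by 10856 − 2044 = 8812 ft.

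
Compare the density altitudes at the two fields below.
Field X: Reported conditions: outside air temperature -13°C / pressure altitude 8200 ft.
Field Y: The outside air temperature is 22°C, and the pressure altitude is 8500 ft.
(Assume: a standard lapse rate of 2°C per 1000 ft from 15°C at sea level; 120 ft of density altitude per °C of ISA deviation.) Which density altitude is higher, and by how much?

Field X: ISA temp = -1.4°C, deviation -11.6°C, DA = 8200 + 120 × (-11.6) = 6808 ft.
Field Y: ISA temp = -2°C, deviation +24°C, DA = 8500 + 120 × 24 = 11380 ft.
Field Y is higher by 11380 − 6808 = 4572 ft.

Field Y by 4572 ft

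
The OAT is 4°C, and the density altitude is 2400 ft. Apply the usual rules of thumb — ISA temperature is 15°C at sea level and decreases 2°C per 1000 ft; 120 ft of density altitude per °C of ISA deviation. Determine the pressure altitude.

3000 ft

DA = PA + 120 × (OAT − (15 − 2·PA/1000)) = PA + 120·OAT − 1800 + 0.24·PA = 1.24·PA + 120·OAT − 1800.
So 1.24·PA = 2400 − 120 × 4 + 1800 = 3720.
PA = 3720 / 1.24 = 3000 ft.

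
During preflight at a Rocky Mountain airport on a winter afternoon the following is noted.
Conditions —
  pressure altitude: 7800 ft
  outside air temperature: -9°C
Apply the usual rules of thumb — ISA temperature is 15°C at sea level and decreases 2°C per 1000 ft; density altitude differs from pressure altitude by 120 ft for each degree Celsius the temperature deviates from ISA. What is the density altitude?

ISA temperature at 7800 ft = 15 − 2 × (7800/1000) = -0.6°C.
ISA deviation = -9 − (-0.6) = -8.4°C.
Density altitude = 7800 + 120 × (-8.4) = 7800 + (-1008) = 6792 ft.

6792 ft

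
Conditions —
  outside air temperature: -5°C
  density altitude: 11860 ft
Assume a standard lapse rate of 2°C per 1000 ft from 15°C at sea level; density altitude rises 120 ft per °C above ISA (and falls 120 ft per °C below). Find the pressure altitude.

11500 ft

DA = PA + 120 × (OAT − (15 − 2·PA/1000)) = PA + 120·OAT − 1800 + 0.24·PA = 1.24·PA + 120·OAT − 1800.
So 1.24·PA = 11860 − 120 × (-5) + 1800 = 14260.
PA = 14260 / 1.24 = 11500 ft.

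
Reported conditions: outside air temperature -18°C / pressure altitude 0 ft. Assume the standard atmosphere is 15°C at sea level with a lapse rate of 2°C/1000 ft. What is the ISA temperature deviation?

ISA-33°C

ISA temperature at 0 ft = 15 − 2 × (0/1000) = 15°C.
Deviation = OAT − ISA = -18 − 15 = -33°C.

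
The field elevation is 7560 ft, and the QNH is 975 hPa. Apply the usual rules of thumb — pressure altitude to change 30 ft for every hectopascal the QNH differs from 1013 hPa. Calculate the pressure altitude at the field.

Pressure correction = (1013 − 975) × 30 = +1140 ft.
Pressure altitude = 7560 + (+1140) = 8700 ft.

8700 ft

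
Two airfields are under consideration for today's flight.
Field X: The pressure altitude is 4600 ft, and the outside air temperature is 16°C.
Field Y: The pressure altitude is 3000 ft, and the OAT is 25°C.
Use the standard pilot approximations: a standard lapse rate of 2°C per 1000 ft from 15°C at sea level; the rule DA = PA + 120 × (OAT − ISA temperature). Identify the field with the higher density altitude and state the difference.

Field X: ISA temp = 5.8°C, deviation +10.2°C, DA = 4600 + 120 × 10.2 = 5824 ft.
Field Y: ISA temp = 9°C, deviation +16°C, DA = 3000 + 120 × 16 = 4920 ft.
Field X is higher by 5824 − 4920 = 904 ft.

Field X by 904 ft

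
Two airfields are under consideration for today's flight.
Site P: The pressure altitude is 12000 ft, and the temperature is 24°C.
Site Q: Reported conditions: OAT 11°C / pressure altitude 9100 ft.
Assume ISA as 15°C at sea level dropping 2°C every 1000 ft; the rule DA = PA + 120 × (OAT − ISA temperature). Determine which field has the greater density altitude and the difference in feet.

Site P: ISA temp = -9°C, deviation +33°C, DA = 12000 + 120 × 33 = 15960 ft.
Site Q: ISA temp = -3.2°C, deviation +14.2°C, DA = 9100 + 120 × 14.2 = 10804 ft.
Site P is higher by 15960 − 10804 = 5156 ft.

Site P by 5156 ft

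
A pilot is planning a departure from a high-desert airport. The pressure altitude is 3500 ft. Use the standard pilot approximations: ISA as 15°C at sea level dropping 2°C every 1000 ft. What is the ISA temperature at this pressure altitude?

ISA temperature = 15 − 2 × (3500/1000) = 15 − 7 = 8°C.

8°C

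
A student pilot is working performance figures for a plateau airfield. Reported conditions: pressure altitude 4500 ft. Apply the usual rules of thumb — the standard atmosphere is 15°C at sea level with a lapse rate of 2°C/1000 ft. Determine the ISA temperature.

ISA temperature = 15 − 2 × (4500/1000) = 15 − 9 = 6°C.

6°C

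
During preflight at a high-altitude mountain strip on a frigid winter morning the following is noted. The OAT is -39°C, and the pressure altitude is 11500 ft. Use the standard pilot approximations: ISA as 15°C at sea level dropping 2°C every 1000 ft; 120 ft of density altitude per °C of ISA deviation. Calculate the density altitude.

7780 ft

ISA temperature at 11500 ft = 15 − 2 × (11500/1000) = -8°C.
ISA deviation = -39 − (-8) = -31°C.
Density altitude = 11500 + 120 × (-31) = 11500 + (-3720) = 7780 ft.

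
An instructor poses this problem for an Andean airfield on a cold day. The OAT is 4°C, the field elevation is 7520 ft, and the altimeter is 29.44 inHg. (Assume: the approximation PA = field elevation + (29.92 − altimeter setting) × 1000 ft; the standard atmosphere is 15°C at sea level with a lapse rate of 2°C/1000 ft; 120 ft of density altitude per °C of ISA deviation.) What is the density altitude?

8600 ft

Pressure altitude = 7520 + (29.92 − 29.44) × 1000 = 7520 + (+480) = 8000 ft.
ISA temperature at 8000 ft = 15 − 2 × (8000/1000) = -1°C.
ISA deviation = 4 − (-1) = +5°C.
Density altitude = 8000 + 120 × (5) = 8600 ft.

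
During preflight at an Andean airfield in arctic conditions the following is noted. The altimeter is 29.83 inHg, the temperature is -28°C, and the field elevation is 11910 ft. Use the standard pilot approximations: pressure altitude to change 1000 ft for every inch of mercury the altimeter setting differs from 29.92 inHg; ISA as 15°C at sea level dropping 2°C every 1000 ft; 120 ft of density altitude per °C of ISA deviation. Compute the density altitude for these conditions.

9720 ft

Pressure altitude = 11910 + (29.92 − 29.83) × 1000 = 11910 + (+90) = 12000 ft.
ISA temperature at 12000 ft = 15 − 2 × (12000/1000) = -9°C.
ISA deviation = -28 − (-9) = -19°C.
Density altitude = 12000 + 120 × (-19) = 9720 ft.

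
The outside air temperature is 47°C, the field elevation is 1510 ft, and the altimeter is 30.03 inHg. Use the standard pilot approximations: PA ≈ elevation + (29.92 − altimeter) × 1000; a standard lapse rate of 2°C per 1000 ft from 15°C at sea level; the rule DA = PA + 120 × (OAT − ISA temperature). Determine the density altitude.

Pressure altitude = 1510 + (29.92 − 30.03) × 1000 = 1510 + (-110) = 1400 ft.
ISA temperature at 1400 ft = 15 − 2 × (1400/1000) = 12.2°C.
ISA deviation = 47 − 12.2 = +34.8°C.
Density altitude = 1400 + 120 × (34.8) = 5576 ft.

5576 ft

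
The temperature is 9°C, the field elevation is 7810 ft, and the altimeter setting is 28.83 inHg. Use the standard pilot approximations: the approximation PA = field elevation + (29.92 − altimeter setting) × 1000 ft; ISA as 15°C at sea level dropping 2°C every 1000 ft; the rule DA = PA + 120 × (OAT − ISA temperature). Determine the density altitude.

10316 ft

Pressure altitude = 7810 + (29.92 − 28.83) × 1000 = 7810 + (+1090) = 8900 ft.
ISA temperature at 8900 ft = 15 − 2 × (8900/1000) = -2.8°C.
ISA deviation = 9 − (-2.8) = +11.8°C.
Density altitude = 8900 + 120 × (11.8) = 10316 ft.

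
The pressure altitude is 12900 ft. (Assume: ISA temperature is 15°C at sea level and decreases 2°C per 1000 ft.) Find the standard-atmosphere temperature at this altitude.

ISA temperature = 15 − 2 × (12900/1000) = 15 − 25.8 = -10.8°C.

-10.8°C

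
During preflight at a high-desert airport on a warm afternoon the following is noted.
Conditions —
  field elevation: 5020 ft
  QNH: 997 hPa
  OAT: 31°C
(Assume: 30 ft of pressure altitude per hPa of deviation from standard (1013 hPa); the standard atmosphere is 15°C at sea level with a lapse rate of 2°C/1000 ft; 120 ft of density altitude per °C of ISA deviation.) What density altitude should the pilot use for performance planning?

8740 ft

Pressure altitude = 5020 + (1013 − 997) × 30 = 5020 + (+480) = 5500 ft.
ISA temperature at 5500 ft = 15 − 2 × (5500/1000) = 4°C.
ISA deviation = 31 − 4 = +27°C.
Density altitude = 5500 + 120 × (27) = 8740 ft.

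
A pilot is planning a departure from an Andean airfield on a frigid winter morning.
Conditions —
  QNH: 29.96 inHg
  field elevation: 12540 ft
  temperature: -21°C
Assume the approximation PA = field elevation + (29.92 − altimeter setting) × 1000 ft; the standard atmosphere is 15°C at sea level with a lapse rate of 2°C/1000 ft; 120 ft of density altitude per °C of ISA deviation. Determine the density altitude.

Pressure altitude = 12540 + (29.92 − 29.96) × 1000 = 12540 + (-40) = 12500 ft.
ISA temperature at 12500 ft = 15 − 2 × (12500/1000) = -10°C.
ISA deviation = -21 − (-10) = -11°C.
Density altitude = 12500 + 120 × (-11) = 11180 ft.

11180 ft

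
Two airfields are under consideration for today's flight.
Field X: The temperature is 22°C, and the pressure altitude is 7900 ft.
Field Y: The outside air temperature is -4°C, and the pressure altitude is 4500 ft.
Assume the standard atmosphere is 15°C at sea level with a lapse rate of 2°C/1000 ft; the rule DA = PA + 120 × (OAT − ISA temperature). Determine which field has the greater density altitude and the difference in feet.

Field X: ISA temp = -0.8°C, deviation +22.8°C, DA = 7900 + 120 × 22.8 = 10636 ft.
Field Y: ISA temp = 6°C, deviation -10°C, DA = 4500 + 120 × (-10) = 3300 ft.
Field X is higher by 10636 − 3300 = 7336 ft.

Field X by 7336 ft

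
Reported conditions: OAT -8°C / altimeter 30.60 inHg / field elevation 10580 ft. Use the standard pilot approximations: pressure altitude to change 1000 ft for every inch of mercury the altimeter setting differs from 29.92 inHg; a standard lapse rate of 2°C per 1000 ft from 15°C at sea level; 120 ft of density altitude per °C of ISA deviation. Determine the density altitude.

Pressure altitude = 10580 + (29.92 − 30.60) × 1000 = 10580 + (-680) = 9900 ft.
ISA temperature at 9900 ft = 15 − 2 × (9900/1000) = -4.8°C.
ISA deviation = -8 − (-4.8) = -3.2°C.
Density altitude = 9900 + 120 × (-3.2) = 9516 ft.

9516 ft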